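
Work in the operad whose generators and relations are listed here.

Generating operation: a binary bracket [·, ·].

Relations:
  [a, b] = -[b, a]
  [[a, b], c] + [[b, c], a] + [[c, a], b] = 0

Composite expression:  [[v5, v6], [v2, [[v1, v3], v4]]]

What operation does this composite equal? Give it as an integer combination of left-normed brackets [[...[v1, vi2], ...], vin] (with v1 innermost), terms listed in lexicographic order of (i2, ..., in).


[[[[[v1, v3], v4], v2], v5], v6] - [[[[[v1, v3], v4], v2], v6], v5]


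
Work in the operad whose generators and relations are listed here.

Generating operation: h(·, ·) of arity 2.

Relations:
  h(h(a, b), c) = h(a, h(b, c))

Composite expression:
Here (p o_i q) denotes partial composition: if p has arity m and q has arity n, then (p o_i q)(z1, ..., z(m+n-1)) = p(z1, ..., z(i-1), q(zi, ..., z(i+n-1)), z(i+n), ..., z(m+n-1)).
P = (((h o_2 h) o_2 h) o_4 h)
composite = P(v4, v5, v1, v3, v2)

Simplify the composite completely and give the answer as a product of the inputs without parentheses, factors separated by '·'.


v4 · v5 · v1 · v3 · v2

Key point: h is associative — brackets drop, the v-order remains.
h(v5, v1) flattens to v5 · v1
h(v3, v2) flattens to v3 · v2
h(h(v5, v1), h(v3, v2)) flattens to v5 · v1 · v3 · v2
h(v4, h(h(v5, v1), h(v3, v2))) flattens to v4 · v5 · v1 · v3 · v2


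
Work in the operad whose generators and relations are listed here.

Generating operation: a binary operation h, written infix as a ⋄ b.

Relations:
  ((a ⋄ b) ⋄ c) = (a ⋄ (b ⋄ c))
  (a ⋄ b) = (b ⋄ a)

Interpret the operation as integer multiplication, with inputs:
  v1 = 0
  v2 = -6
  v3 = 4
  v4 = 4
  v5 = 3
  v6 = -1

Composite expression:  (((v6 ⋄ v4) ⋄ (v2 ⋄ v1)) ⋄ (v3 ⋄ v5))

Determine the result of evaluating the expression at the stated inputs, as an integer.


0

(v6 ⋄ v4) = -4
(v2 ⋄ v1) = 0
((v6 ⋄ v4) ⋄ (v2 ⋄ v1)) = 0
(v3 ⋄ v5) = 12
(((v6 ⋄ v4) ⋄ (v2 ⋄ v1)) ⋄ (v3 ⋄ v5)) = 0


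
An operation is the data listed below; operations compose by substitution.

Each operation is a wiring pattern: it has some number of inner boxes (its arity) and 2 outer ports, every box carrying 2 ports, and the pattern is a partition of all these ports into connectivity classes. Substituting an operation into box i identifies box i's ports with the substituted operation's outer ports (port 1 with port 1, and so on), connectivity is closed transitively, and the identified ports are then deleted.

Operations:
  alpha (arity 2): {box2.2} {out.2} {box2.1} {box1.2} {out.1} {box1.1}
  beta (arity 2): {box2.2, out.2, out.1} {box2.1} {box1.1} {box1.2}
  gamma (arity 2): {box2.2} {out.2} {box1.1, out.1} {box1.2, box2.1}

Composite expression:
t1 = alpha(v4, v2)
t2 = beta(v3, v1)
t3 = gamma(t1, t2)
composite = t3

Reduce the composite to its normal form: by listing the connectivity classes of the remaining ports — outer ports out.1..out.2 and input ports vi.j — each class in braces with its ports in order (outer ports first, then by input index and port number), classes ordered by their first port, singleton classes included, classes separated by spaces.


Substituting into gamma glues patterns; closure does the rest.
the subtree at alpha composes to {out.1} {out.2} {v2.1} {v2.2} {v4.1} {v4.2} on (v4, v2); out.j = own outer ports
the subtree at beta composes to {out.1, out.2, v1.2} {v1.1} {v3.1} {v3.2} on (v3, v1); out.j = own outer ports
the subtree at gamma composes to {out.1} {out.2} {v1.1} {v1.2} {v2.1} {v2.2} {v3.1} {v3.2} {v4.1} {v4.2} on (v4, v2, v3, v1); out.j = own outer ports

{out.1} {out.2} {v1.1} {v1.2} {v2.1} {v2.2} {v3.1} {v3.2} {v4.1} {v4.2}


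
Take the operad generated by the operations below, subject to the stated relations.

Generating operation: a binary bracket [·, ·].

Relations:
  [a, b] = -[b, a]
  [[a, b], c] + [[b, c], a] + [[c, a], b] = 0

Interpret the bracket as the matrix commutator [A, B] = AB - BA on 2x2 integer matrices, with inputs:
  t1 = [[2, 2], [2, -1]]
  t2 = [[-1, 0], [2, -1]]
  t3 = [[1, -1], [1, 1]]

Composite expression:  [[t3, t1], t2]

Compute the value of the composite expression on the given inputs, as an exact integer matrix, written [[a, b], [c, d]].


[[6, 0], [16, -6]]


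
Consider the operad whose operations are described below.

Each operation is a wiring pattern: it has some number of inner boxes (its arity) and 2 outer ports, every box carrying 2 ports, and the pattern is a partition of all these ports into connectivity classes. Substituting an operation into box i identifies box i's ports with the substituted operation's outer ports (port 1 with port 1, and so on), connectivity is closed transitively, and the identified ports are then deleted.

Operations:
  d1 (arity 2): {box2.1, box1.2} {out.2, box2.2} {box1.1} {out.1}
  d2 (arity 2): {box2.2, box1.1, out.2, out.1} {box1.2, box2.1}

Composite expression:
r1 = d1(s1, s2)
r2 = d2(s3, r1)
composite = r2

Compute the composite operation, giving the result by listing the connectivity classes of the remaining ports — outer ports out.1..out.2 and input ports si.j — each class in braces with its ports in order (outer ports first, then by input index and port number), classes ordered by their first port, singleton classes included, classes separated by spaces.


{out.1, out.2, s2.2, s3.1} {s1.1} {s1.2, s2.1} {s3.2}


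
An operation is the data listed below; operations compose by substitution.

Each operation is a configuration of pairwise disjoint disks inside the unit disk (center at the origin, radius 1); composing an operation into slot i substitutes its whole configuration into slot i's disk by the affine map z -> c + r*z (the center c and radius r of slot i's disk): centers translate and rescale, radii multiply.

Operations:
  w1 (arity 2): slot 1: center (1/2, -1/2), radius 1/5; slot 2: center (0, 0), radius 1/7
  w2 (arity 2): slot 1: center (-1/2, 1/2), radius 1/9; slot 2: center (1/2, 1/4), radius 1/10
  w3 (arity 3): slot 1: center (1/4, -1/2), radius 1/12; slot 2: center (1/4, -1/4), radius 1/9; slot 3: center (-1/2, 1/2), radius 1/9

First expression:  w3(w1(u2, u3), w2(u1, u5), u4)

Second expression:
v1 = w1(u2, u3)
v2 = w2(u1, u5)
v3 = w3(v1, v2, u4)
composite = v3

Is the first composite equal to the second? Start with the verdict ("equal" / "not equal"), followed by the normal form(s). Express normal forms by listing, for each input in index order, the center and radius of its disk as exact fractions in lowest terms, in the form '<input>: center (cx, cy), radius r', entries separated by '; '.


The first expression, normalized: u1: center (7/36, -7/36), radius 1/81; u2: center (7/24, -13/24), radius 1/60; u3: center (1/4, -1/2), radius 1/84; u4: center (-1/2, 1/2), radius 1/9; u5: center (11/36, -2/9), radius 1/90
The second expression, normalized: u1: center (7/36, -7/36), radius 1/81; u2: center (7/24, -13/24), radius 1/60; u3: center (1/4, -1/2), radius 1/84; u4: center (-1/2, 1/2), radius 1/9; u5: center (11/36, -2/9), radius 1/90
One common form — equal.

equal; both compose to u1: center (7/36, -7/36), radius 1/81; u2: center (7/24, -13/24), radius 1/60; u3: center (1/4, -1/2), radius 1/84; u4: center (-1/2, 1/2), radius 1/9; u5: center (11/36, -2/9), radius 1/90


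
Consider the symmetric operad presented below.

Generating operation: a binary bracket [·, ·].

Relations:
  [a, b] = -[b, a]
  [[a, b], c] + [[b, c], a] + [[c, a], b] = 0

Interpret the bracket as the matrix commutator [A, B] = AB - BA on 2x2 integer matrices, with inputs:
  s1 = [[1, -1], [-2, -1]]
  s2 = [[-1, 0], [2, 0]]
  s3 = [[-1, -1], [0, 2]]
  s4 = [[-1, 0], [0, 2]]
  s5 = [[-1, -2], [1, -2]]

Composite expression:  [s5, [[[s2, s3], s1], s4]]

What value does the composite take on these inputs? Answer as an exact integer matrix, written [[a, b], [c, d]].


[s2, s3] = [[2, 1], [-6, -2]]
[[s2, s3], s1] = [[-8, -6], [-4, 8]]
[[[s2, s3], s1], s4] = [[0, -18], [12, 0]]
[s5, [[[s2, s3], s1], s4]] = [[-6, -18], [-12, 6]]

[[-6, -18], [-12, 6]]


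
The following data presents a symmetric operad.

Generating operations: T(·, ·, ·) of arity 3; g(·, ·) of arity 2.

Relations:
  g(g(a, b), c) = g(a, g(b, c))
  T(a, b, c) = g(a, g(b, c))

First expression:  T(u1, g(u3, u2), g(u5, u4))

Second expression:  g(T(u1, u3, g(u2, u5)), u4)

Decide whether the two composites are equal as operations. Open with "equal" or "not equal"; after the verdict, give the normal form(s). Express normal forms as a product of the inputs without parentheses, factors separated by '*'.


equal: each reduces to u1 * u3 * u2 * u5 * u4

In normal form, the first expression is u1 * u3 * u2 * u5 * u4
In normal form, the second expression is u1 * u3 * u2 * u5 * u4
Both agree, so they are equal.


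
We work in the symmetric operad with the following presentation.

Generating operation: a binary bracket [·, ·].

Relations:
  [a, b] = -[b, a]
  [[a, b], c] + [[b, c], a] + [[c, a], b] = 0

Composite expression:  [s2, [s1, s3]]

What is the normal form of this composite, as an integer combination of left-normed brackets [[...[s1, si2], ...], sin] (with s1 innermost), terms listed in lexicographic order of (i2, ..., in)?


-[[s1, s3], s2]

Left-normed coefficients sit on the s1-initial expansion words.
Composite bracket: [s2, [s1, s3]]
The bracket unfolds into 4 signed words via [a, b] = ab - ba (2^2 = 4).
The s1-initial words carry the normal form:
  s1s3s2 (sign -1) contributes -[[s1, s3], s2]


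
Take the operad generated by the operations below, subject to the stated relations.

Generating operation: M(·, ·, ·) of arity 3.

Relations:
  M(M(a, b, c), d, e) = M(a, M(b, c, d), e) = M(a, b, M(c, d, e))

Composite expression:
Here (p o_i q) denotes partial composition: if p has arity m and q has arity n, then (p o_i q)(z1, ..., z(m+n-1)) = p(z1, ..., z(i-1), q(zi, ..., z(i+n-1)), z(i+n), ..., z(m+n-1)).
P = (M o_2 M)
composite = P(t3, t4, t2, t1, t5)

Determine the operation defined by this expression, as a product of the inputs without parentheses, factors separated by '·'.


Associativity of M dissolves the nesting; only the t-input order survives.
M(t4, t2, t1) collapses to t4 · t2 · t1
M(t3, M(t4, t2, t1), t5) collapses to t3 · t4 · t2 · t1 · t5

t3 · t4 · t2 · t1 · t5


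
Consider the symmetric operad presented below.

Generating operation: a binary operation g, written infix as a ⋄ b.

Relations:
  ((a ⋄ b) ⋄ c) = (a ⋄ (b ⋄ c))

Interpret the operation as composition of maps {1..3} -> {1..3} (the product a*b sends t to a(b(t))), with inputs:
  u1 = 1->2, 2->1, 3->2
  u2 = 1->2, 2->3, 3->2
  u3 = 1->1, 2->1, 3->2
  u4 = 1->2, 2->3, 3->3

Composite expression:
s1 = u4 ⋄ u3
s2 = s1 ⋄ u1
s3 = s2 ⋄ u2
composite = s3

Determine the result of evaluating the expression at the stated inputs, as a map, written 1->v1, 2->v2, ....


1->2, 2->2, 3->2


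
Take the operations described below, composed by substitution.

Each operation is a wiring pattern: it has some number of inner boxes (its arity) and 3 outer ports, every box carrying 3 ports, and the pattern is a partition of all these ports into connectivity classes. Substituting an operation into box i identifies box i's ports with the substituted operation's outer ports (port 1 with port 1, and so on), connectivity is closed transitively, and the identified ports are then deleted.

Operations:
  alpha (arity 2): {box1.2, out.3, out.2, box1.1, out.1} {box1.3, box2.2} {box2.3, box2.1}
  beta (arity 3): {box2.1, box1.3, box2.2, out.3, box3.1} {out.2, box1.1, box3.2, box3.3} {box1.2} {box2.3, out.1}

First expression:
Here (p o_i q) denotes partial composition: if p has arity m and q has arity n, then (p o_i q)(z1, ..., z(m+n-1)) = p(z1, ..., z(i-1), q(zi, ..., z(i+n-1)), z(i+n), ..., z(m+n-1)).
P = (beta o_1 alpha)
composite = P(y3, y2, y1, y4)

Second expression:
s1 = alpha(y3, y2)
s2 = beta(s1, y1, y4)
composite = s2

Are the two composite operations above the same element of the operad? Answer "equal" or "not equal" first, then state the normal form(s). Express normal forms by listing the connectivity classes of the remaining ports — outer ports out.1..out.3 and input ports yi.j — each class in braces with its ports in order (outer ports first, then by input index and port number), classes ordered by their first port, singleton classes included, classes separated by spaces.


In normal form, the first expression is {out.1, y1.3} {out.2, out.3, y1.1, y1.2, y3.1, y3.2, y4.1, y4.2, y4.3} {y2.1, y2.3} {y2.2, y3.3}
In normal form, the second expression is {out.1, y1.3} {out.2, out.3, y1.1, y1.2, y3.1, y3.2, y4.1, y4.2, y4.3} {y2.1, y2.3} {y2.2, y3.3}
Same normal form: equal.

equal; both compose to {out.1, y1.3} {out.2, out.3, y1.1, y1.2, y3.1, y3.2, y4.1, y4.2, y4.3} {y2.1, y2.3} {y2.2, y3.3}


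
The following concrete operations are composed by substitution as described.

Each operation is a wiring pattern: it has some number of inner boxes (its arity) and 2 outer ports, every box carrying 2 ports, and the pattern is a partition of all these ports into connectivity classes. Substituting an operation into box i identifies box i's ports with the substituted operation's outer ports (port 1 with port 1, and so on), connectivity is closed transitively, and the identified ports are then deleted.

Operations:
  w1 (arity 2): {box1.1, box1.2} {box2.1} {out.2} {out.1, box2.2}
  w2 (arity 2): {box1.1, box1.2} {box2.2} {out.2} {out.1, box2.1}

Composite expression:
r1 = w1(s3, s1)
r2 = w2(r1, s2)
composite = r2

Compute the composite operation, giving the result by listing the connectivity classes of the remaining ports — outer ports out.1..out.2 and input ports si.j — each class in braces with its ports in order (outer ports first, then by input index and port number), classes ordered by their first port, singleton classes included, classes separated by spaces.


{out.1, s2.1} {out.2} {s1.1} {s1.2} {s2.2} {s3.1, s3.2}

After gluing at w2, chains via deleted ports link the s-ports.
stage w1: inputs (s3, s1), connectivity {out.1, s1.2} {out.2} {s1.1} {s3.1, s3.2}, out.j its boundary
stage w2: inputs (s3, s1, s2), connectivity {out.1, s2.1} {out.2} {s1.1} {s1.2} {s2.2} {s3.1, s3.2}, out.j its boundary


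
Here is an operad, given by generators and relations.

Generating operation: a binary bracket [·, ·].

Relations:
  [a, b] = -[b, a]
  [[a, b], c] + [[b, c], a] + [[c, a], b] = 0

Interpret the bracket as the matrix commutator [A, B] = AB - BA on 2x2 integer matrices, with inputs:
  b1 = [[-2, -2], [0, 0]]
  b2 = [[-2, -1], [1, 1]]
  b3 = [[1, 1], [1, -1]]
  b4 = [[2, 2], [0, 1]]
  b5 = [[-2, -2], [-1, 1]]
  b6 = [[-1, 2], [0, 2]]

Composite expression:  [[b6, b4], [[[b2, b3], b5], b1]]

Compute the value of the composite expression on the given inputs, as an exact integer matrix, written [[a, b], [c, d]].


[[-304, -608], [0, 304]]


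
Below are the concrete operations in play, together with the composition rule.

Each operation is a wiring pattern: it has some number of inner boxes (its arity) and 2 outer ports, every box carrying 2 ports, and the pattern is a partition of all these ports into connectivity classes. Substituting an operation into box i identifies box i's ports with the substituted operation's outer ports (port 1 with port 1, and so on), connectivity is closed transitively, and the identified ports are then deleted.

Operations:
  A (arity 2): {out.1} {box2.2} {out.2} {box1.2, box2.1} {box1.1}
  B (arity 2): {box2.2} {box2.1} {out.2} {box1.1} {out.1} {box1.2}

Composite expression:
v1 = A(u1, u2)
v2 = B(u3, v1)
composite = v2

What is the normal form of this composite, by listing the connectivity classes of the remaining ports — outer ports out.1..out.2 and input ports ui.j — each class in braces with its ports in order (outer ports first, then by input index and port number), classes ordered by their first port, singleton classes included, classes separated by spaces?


{out.1} {out.2} {u1.1} {u1.2, u2.1} {u2.2} {u3.1} {u3.2}

After gluing at B, chains via deleted ports link the u-ports.
stage A: inputs (u1, u2), connectivity {out.1} {out.2} {u1.1} {u1.2, u2.1} {u2.2}, out.j its boundary
stage B: inputs (u3, u1, u2), connectivity {out.1} {out.2} {u1.1} {u1.2, u2.1} {u2.2} {u3.1} {u3.2}, out.j its boundary


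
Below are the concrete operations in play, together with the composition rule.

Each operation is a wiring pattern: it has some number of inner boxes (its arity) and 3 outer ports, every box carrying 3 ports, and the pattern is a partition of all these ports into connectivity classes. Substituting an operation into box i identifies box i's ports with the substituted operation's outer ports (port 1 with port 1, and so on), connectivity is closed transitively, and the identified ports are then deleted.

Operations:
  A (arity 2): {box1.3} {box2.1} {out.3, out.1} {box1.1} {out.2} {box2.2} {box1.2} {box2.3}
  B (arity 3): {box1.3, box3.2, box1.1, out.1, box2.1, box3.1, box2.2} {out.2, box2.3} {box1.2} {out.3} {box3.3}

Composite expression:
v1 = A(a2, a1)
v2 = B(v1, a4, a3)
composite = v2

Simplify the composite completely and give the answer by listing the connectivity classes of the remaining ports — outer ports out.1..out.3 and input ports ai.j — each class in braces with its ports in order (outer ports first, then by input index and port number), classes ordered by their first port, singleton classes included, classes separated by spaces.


{out.1, a3.1, a3.2, a4.1, a4.2} {out.2, a4.3} {out.3} {a1.1} {a1.2} {a1.3} {a2.1} {a2.2} {a2.3} {a3.3}


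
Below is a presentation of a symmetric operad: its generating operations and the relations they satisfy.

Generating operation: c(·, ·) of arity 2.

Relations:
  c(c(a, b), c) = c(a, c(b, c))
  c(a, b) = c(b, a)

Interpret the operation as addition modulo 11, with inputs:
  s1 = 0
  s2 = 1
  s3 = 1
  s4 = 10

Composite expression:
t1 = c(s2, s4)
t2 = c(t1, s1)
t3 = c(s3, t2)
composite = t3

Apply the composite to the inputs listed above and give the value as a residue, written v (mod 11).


1 (mod 11)


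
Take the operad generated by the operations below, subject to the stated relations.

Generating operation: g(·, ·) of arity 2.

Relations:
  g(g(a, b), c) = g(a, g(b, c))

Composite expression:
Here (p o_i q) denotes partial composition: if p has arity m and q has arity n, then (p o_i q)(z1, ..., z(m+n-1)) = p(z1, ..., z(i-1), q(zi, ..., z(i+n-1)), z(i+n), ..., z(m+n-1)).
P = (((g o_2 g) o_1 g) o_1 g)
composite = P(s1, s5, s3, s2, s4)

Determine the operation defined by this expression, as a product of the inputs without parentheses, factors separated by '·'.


Every regrouping of g is equal, so read the s-inputs in written order.
g(s1, s5) reduces to s1 · s5
g(g(s1, s5), s3) reduces to s1 · s5 · s3
g(s2, s4) reduces to s2 · s4
g(g(g(s1, s5), s3), g(s2, s4)) reduces to s1 · s5 · s3 · s2 · s4

s1 · s5 · s3 · s2 · s4


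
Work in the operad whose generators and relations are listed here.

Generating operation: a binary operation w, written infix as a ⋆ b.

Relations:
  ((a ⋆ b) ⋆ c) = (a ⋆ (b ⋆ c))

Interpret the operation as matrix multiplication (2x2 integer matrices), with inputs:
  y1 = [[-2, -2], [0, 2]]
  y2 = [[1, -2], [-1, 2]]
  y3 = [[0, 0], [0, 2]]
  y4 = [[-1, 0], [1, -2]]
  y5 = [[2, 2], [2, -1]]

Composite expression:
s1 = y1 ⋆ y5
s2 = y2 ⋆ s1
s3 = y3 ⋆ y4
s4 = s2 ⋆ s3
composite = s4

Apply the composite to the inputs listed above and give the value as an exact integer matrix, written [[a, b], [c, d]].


[[4, -8], [-4, 8]]


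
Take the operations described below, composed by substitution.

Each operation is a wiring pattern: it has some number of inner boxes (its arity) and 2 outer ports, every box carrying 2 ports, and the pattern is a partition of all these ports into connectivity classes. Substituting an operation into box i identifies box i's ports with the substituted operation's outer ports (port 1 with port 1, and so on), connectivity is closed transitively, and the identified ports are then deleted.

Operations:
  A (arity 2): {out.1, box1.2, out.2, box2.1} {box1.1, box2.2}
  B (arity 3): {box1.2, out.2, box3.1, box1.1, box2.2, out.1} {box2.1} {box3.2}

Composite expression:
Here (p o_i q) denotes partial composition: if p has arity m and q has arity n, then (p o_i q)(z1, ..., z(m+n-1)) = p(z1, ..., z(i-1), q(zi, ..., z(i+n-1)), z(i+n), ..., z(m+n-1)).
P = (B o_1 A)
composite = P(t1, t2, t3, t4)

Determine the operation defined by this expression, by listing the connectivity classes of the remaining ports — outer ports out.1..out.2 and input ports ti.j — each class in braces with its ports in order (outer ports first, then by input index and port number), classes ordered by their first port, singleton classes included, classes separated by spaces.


{out.1, out.2, t1.2, t2.1, t3.2, t4.1} {t1.1, t2.2} {t3.1} {t4.2}

Treat the ports identified at B as solder joints: merge, then drop.
stage A: inputs (t1, t2), connectivity {out.1, out.2, t1.2, t2.1} {t1.1, t2.2}, out.j its boundary
stage B: inputs (t1, t2, t3, t4), connectivity {out.1, out.2, t1.2, t2.1, t3.2, t4.1} {t1.1, t2.2} {t3.1} {t4.2}, out.j its boundary


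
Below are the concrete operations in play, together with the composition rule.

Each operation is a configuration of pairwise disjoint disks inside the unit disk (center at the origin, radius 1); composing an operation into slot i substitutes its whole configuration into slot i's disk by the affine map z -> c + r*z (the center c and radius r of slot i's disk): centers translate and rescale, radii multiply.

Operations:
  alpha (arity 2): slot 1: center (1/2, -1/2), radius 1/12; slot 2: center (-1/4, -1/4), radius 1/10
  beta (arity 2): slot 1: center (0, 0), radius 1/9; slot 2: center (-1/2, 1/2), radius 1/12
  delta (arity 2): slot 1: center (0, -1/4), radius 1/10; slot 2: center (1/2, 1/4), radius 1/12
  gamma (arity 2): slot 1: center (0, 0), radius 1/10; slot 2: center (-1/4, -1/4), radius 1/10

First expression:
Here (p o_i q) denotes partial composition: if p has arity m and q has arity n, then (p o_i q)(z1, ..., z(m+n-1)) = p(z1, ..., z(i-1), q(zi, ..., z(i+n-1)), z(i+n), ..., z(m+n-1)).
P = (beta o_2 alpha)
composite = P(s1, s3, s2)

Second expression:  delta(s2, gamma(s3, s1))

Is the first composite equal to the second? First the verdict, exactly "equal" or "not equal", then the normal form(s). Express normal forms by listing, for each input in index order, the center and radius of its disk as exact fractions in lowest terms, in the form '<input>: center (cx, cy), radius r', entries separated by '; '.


not equal: they reduce to s1: center (0, 0), radius 1/9; s2: center (-25/48, 23/48), radius 1/120; s3: center (-11/24, 11/24), radius 1/144 and s1: center (23/48, 11/48), radius 1/120; s2: center (0, -1/4), radius 1/10; s3: center (1/2, 1/4), radius 1/120


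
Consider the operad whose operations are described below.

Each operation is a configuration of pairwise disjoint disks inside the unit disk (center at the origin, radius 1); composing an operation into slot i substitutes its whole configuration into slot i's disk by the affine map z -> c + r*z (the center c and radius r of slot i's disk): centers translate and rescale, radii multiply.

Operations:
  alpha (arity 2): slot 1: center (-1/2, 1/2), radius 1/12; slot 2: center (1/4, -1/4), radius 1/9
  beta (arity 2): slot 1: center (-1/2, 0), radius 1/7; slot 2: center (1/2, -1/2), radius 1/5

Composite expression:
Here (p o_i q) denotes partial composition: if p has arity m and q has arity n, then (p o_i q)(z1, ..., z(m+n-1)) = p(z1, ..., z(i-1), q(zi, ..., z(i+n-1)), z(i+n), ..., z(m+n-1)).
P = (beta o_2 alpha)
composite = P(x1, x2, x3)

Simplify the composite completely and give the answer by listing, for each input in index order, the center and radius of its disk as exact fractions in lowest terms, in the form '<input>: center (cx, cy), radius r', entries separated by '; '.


x1: center (-1/2, 0), radius 1/7; x2: center (2/5, -2/5), radius 1/60; x3: center (11/20, -11/20), radius 1/45

Follow each x-input down from beta: c' goes to c + r*c', radius to r*r'.
input x1: composing its 1 substitution step yields center (-1/2, 0), radius 1/7
input x2: composing its 2 substitution steps yields center (2/5, -2/5), radius 1/60
input x3: composing its 2 substitution steps yields center (11/20, -11/20), radius 1/45


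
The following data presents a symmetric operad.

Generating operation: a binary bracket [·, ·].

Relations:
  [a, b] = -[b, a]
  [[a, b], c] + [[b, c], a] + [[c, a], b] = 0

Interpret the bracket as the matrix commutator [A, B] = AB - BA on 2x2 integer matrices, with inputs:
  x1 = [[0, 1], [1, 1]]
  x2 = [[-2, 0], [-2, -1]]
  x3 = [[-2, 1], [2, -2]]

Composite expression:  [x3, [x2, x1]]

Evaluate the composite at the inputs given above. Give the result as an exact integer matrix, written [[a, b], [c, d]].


[[5, -4], [8, -5]]

[x2, x1] = [[2, -1], [3, -2]]
[x3, [x2, x1]] = [[5, -4], [8, -5]]


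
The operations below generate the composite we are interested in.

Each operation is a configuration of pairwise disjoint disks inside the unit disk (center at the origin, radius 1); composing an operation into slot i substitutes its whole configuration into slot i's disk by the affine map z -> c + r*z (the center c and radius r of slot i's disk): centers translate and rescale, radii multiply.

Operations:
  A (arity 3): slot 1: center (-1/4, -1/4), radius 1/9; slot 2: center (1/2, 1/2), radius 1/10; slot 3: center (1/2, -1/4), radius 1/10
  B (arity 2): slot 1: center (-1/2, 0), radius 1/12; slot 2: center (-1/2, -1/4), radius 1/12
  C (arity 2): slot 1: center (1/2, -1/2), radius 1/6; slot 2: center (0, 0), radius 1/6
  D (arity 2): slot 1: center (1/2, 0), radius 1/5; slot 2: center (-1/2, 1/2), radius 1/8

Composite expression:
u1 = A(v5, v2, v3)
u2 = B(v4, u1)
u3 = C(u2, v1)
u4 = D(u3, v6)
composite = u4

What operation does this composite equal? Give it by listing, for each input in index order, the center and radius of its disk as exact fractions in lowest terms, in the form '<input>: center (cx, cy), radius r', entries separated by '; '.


v1: center (1/2, 0), radius 1/30; v2: center (421/720, -77/720), radius 1/3600; v3: center (421/720, -157/1440), radius 1/3600; v4: center (7/12, -1/10), radius 1/360; v5: center (839/1440, -157/1440), radius 1/3240; v6: center (-1/2, 1/2), radius 1/8

Only the slot chain above each v matters under D; compose those maps.
for v4, the 3-step affine chain lands on center (7/12, -1/10), radius 1/360
for v5, the 4-step affine chain lands on center (839/1440, -157/1440), radius 1/3240
for v2, the 4-step affine chain lands on center (421/720, -77/720), radius 1/3600
for v3, the 4-step affine chain lands on center (421/720, -157/1440), radius 1/3600
for v1, the 2-step affine chain lands on center (1/2, 0), radius 1/30
for v6, the 1-step affine chain lands on center (-1/2, 1/2), radius 1/8


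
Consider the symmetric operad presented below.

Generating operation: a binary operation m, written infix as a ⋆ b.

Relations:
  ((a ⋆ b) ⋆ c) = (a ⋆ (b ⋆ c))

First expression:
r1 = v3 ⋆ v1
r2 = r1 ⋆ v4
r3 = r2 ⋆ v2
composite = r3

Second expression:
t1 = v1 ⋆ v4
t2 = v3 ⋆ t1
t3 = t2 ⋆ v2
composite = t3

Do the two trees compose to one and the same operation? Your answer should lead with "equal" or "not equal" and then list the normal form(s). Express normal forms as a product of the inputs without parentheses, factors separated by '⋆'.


equal: each reduces to v3 ⋆ v1 ⋆ v4 ⋆ v2

The first expression, normalized: v3 ⋆ v1 ⋆ v4 ⋆ v2
The second expression, normalized: v3 ⋆ v1 ⋆ v4 ⋆ v2
Both agree, so they are equal.


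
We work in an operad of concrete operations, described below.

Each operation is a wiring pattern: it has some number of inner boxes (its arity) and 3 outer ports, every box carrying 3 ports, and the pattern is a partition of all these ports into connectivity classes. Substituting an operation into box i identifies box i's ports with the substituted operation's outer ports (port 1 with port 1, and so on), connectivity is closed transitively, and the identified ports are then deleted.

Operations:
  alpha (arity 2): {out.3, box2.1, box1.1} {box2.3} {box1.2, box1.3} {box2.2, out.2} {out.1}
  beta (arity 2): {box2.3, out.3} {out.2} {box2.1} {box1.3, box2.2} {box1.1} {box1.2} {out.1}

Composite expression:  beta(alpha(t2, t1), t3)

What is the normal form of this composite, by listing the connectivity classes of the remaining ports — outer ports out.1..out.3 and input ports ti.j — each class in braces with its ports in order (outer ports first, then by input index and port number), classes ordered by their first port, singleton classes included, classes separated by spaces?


{out.1} {out.2} {out.3, t3.3} {t1.1, t2.1, t3.2} {t1.2} {t1.3} {t2.2, t2.3} {t3.1}

Connectivity passes through glued beta-boundaries; trace each wire chain.
the subtree at alpha composes to {out.1} {out.2, t1.2} {out.3, t1.1, t2.1} {t1.3} {t2.2, t2.3} on (t2, t1); out.j = own outer ports
the subtree at beta composes to {out.1} {out.2} {out.3, t3.3} {t1.1, t2.1, t3.2} {t1.2} {t1.3} {t2.2, t2.3} {t3.1} on (t2, t1, t3); out.j = own outer ports


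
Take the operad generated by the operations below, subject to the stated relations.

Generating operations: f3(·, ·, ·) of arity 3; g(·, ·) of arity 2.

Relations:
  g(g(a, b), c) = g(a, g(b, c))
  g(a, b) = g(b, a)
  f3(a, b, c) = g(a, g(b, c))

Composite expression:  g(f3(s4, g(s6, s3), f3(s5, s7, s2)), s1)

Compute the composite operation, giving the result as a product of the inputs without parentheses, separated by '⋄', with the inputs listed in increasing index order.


s1 ⋄ s2 ⋄ s3 ⋄ s4 ⋄ s5 ⋄ s6 ⋄ s7


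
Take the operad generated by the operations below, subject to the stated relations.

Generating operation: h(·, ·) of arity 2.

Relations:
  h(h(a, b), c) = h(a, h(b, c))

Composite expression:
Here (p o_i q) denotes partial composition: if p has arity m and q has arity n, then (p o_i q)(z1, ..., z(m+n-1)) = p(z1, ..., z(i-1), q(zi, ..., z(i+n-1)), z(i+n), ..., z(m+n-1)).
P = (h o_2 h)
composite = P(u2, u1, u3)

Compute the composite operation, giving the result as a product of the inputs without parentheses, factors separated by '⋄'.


u2 ⋄ u1 ⋄ u3

Key point: h is associative — brackets drop, the u-order remains.
h(u1, u3) unparenthesizes to u1 ⋄ u3
h(u2, h(u1, u3)) unparenthesizes to u2 ⋄ u1 ⋄ u3


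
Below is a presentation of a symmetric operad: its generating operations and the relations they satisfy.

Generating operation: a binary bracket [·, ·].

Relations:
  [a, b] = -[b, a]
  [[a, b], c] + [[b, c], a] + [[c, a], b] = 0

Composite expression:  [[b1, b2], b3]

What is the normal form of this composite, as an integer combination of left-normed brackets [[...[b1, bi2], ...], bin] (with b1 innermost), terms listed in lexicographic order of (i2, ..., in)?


[[b1, b2], b3]

Expand each bracket as ab - ba; the b1-initial words give the coefficients.
Composite bracket: [[b1, b2], b3]
The bracket unfolds into 4 signed words via [a, b] = ab - ba (2^2 = 4).
Keep just the words that open with b1:
  from b1b2b3, sign +1: term +[[b1, b2], b3]


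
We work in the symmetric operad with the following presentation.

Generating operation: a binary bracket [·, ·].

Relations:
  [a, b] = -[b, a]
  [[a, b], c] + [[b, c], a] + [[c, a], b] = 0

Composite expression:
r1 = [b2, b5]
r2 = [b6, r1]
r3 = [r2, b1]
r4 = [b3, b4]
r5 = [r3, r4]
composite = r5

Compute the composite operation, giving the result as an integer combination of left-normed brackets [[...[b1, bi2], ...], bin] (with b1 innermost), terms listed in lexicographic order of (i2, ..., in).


[[[[[b1, b2], b5], b6], b3], b4] - [[[[[b1, b2], b5], b6], b4], b3] - [[[[[b1, b5], b2], b6], b3], b4] + [[[[[b1, b5], b2], b6], b4], b3] - [[[[[b1, b6], b2], b5], b3], b4] + [[[[[b1, b6], b2], b5], b4], b3] + [[[[[b1, b6], b5], b2], b3], b4] - [[[[[b1, b6], b5], b2], b4], b3]


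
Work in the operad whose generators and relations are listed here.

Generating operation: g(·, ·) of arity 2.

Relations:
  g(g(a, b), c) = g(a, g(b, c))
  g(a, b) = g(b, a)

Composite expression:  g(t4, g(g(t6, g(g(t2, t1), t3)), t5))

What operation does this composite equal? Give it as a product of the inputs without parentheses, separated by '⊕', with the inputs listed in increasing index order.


t1 ⊕ t2 ⊕ t3 ⊕ t4 ⊕ t5 ⊕ t6

Reordering under g is free, so list the t-inputs canonically.
g(t2, t1) unparenthesizes to t2 ⊕ t1
g(g(t2, t1), t3) unparenthesizes to t2 ⊕ t1 ⊕ t3
g(t6, g(g(t2, t1), t3)) unparenthesizes to t6 ⊕ t2 ⊕ t1 ⊕ t3
g(g(t6, g(g(t2, t1), t3)), t5) unparenthesizes to t6 ⊕ t2 ⊕ t1 ⊕ t3 ⊕ t5
g(t4, g(g(t6, g(g(t2, t1), t3)), t5)) unparenthesizes to t4 ⊕ t6 ⊕ t2 ⊕ t1 ⊕ t3 ⊕ t5
reordering the factors by index: t1 ⊕ t2 ⊕ t3 ⊕ t4 ⊕ t5 ⊕ t6


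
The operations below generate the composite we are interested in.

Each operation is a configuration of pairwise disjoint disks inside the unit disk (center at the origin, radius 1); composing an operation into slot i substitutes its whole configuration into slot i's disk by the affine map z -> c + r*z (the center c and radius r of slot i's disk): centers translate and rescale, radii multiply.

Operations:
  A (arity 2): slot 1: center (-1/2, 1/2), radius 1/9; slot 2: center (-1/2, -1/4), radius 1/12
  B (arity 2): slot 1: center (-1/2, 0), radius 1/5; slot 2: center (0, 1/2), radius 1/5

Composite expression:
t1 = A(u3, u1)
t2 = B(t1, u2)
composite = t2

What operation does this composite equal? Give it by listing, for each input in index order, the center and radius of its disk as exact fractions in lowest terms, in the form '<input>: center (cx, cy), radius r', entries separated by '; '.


Only the slot chain above each u matters under B; compose those maps.
input u3: composing its 2 substitution steps yields center (-3/5, 1/10), radius 1/45
input u1: composing its 2 substitution steps yields center (-3/5, -1/20), radius 1/60
input u2: composing its 1 substitution step yields center (0, 1/2), radius 1/5

u1: center (-3/5, -1/20), radius 1/60; u2: center (0, 1/2), radius 1/5; u3: center (-3/5, 1/10), radius 1/45


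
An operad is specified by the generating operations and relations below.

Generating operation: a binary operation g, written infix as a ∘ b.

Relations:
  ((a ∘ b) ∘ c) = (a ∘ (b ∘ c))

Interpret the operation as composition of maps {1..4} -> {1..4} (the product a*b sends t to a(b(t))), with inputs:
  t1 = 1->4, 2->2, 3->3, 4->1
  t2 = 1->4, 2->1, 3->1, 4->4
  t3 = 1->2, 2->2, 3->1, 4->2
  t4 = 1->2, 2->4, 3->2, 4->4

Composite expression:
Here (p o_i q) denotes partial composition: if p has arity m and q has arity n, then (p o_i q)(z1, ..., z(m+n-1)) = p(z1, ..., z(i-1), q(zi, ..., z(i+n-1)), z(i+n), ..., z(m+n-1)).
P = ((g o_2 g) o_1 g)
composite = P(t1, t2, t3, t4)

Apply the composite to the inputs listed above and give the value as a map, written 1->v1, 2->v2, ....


(t1 ∘ t2) = 1->1, 2->4, 3->4, 4->1
(t3 ∘ t4) = 1->2, 2->2, 3->2, 4->2
((t1 ∘ t2) ∘ (t3 ∘ t4)) = 1->4, 2->4, 3->4, 4->4

1->4, 2->4, 3->4, 4->4


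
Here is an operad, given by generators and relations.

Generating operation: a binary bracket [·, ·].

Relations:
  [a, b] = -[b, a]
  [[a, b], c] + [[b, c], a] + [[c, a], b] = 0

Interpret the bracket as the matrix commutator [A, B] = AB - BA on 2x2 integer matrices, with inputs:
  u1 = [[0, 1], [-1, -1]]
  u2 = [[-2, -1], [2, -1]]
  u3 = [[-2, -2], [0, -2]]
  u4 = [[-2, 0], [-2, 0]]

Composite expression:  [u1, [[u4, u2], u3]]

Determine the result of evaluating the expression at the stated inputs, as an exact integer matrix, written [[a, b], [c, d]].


[u4, u2] = [[-2, 2], [6, 2]]
[[u4, u2], u3] = [[12, 8], [0, -12]]
[u1, [[u4, u2], u3]] = [[8, -16], [-24, -8]]

[[8, -16], [-24, -8]]


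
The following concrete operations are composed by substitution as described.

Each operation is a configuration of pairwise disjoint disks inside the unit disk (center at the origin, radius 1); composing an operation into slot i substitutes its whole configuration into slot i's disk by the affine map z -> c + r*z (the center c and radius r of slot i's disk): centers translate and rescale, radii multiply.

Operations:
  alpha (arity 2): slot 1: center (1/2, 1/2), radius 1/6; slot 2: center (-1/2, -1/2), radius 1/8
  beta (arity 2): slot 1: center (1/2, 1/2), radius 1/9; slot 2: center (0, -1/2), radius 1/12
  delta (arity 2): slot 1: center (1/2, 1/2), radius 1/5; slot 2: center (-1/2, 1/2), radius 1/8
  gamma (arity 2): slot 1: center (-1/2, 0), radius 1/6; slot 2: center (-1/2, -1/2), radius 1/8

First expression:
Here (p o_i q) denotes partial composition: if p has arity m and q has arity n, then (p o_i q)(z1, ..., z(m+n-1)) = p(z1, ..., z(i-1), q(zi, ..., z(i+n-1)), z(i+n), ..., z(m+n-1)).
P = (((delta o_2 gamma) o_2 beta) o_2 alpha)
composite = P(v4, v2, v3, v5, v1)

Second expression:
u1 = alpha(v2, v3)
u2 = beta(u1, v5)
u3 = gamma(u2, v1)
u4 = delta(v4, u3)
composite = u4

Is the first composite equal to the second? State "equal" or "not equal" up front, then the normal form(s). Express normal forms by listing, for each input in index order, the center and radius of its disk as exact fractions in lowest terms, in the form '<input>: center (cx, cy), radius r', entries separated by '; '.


equal — both sides give v1: center (-9/16, 7/16), radius 1/64; v2: center (-119/216, 221/432), radius 1/2592; v3: center (-239/432, 55/108), radius 1/3456; v4: center (1/2, 1/2), radius 1/5; v5: center (-9/16, 47/96), radius 1/576


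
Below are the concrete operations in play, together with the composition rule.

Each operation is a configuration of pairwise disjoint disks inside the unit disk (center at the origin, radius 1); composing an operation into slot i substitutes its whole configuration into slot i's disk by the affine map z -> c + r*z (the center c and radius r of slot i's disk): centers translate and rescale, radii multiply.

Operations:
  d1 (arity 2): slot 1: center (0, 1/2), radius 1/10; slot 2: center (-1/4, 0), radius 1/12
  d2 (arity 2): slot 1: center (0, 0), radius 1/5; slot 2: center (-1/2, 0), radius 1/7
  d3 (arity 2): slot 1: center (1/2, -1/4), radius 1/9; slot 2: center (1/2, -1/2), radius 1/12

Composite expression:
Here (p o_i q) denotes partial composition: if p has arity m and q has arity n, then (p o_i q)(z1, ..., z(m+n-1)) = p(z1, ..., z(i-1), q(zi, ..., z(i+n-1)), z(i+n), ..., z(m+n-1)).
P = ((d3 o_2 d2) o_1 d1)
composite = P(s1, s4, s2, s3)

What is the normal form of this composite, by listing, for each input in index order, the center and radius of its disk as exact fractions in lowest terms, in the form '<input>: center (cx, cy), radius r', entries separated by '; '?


s1: center (1/2, -7/36), radius 1/90; s2: center (1/2, -1/2), radius 1/60; s3: center (11/24, -1/2), radius 1/84; s4: center (17/36, -1/4), radius 1/108


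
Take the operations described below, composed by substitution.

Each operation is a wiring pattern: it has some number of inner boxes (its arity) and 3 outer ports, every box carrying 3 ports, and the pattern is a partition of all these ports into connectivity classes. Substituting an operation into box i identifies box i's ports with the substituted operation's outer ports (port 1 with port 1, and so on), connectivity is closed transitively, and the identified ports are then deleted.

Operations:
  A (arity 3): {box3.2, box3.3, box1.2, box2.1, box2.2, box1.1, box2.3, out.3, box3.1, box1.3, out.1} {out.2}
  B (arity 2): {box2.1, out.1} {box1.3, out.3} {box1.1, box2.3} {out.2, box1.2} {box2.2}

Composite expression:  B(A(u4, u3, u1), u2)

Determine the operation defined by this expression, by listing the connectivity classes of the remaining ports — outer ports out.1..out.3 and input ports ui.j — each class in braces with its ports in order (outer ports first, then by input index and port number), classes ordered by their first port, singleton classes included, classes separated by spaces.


{out.1, u2.1} {out.2} {out.3, u1.1, u1.2, u1.3, u2.3, u3.1, u3.2, u3.3, u4.1, u4.2, u4.3} {u2.2}

After gluing at B, chains via deleted ports link the u-ports.
A over (u4, u3, u1) gives {out.1, out.3, u1.1, u1.2, u1.3, u3.1, u3.2, u3.3, u4.1, u4.2, u4.3} {out.2}, out.j being that stage's outer ports
B over (u4, u3, u1, u2) gives {out.1, u2.1} {out.2} {out.3, u1.1, u1.2, u1.3, u2.3, u3.1, u3.2, u3.3, u4.1, u4.2, u4.3} {u2.2}, out.j being that stage's outer ports
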